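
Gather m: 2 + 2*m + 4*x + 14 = 2*m + 4*x + 16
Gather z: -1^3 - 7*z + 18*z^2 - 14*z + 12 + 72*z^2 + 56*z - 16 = 90*z^2 + 35*z - 5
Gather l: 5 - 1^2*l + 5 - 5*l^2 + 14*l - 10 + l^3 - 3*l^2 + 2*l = l^3 - 8*l^2 + 15*l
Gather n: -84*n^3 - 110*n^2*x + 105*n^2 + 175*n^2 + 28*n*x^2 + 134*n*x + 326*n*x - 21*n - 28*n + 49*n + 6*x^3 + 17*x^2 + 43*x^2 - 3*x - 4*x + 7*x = -84*n^3 + n^2*(280 - 110*x) + n*(28*x^2 + 460*x) + 6*x^3 + 60*x^2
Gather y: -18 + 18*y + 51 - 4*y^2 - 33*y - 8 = -4*y^2 - 15*y + 25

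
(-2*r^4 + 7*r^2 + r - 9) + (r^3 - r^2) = -2*r^4 + r^3 + 6*r^2 + r - 9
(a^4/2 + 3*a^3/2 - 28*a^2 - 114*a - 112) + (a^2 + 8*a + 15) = a^4/2 + 3*a^3/2 - 27*a^2 - 106*a - 97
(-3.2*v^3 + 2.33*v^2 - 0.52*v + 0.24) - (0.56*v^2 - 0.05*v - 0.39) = -3.2*v^3 + 1.77*v^2 - 0.47*v + 0.63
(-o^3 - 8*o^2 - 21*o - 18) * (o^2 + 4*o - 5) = -o^5 - 12*o^4 - 48*o^3 - 62*o^2 + 33*o + 90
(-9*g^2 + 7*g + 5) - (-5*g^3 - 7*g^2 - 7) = 5*g^3 - 2*g^2 + 7*g + 12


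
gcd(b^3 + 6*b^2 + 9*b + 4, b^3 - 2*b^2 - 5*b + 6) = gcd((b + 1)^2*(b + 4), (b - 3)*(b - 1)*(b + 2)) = 1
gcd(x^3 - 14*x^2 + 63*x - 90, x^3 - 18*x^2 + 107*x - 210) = x^2 - 11*x + 30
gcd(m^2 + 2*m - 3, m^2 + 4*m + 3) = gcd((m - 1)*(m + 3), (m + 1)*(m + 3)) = m + 3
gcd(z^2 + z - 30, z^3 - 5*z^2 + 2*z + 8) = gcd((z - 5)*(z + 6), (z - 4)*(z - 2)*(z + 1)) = 1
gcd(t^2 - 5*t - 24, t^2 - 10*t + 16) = t - 8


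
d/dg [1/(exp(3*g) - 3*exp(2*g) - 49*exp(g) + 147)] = (-3*exp(2*g) + 6*exp(g) + 49)*exp(g)/(exp(3*g) - 3*exp(2*g) - 49*exp(g) + 147)^2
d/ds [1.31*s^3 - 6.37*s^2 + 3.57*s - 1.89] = 3.93*s^2 - 12.74*s + 3.57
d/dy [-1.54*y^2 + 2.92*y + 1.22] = 2.92 - 3.08*y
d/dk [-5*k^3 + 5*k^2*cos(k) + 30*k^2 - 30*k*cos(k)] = -5*k^2*sin(k) - 15*k^2 + 30*k*sin(k) + 10*k*cos(k) + 60*k - 30*cos(k)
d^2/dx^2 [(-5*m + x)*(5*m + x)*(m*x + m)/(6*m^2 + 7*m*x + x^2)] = m^2*(2100*m^4 + 1116*m^3*x - 2078*m^3 + 252*m^2*x^2 - 1050*m^2*x + 36*m*x^3 - 186*m*x^2 - 14*x^3)/(216*m^6 + 756*m^5*x + 990*m^4*x^2 + 595*m^3*x^3 + 165*m^2*x^4 + 21*m*x^5 + x^6)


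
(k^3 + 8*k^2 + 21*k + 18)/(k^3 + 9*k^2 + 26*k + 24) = (k + 3)/(k + 4)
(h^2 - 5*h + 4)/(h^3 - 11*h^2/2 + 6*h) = 2*(h - 1)/(h*(2*h - 3))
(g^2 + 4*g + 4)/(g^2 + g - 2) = (g + 2)/(g - 1)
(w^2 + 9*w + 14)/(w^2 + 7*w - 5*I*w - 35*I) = (w + 2)/(w - 5*I)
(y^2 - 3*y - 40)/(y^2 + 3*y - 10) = (y - 8)/(y - 2)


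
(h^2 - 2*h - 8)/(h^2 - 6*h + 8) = (h + 2)/(h - 2)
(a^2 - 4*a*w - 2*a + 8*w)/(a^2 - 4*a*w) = (a - 2)/a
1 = 1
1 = 1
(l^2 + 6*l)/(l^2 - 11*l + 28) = l*(l + 6)/(l^2 - 11*l + 28)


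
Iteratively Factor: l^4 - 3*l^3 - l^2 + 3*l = (l + 1)*(l^3 - 4*l^2 + 3*l) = l*(l + 1)*(l^2 - 4*l + 3) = l*(l - 1)*(l + 1)*(l - 3)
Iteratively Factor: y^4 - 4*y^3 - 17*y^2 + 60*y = (y - 3)*(y^3 - y^2 - 20*y) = (y - 3)*(y + 4)*(y^2 - 5*y) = y*(y - 3)*(y + 4)*(y - 5)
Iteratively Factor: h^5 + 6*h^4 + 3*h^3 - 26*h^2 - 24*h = (h - 2)*(h^4 + 8*h^3 + 19*h^2 + 12*h) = (h - 2)*(h + 3)*(h^3 + 5*h^2 + 4*h) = (h - 2)*(h + 3)*(h + 4)*(h^2 + h) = (h - 2)*(h + 1)*(h + 3)*(h + 4)*(h)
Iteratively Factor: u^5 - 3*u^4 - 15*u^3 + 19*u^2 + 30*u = (u + 1)*(u^4 - 4*u^3 - 11*u^2 + 30*u) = u*(u + 1)*(u^3 - 4*u^2 - 11*u + 30) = u*(u - 2)*(u + 1)*(u^2 - 2*u - 15) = u*(u - 5)*(u - 2)*(u + 1)*(u + 3)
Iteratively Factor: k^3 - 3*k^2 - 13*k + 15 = (k + 3)*(k^2 - 6*k + 5) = (k - 5)*(k + 3)*(k - 1)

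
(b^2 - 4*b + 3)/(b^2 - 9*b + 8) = (b - 3)/(b - 8)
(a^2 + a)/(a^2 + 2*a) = (a + 1)/(a + 2)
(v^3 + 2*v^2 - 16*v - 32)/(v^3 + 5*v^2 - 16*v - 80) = (v + 2)/(v + 5)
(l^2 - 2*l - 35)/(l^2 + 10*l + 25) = (l - 7)/(l + 5)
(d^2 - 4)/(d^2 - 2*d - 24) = (4 - d^2)/(-d^2 + 2*d + 24)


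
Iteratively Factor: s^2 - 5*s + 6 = (s - 2)*(s - 3)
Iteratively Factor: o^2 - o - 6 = (o + 2)*(o - 3)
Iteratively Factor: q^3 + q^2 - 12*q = (q + 4)*(q^2 - 3*q) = (q - 3)*(q + 4)*(q)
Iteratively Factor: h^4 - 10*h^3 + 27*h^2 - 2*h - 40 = (h - 5)*(h^3 - 5*h^2 + 2*h + 8) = (h - 5)*(h - 4)*(h^2 - h - 2) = (h - 5)*(h - 4)*(h - 2)*(h + 1)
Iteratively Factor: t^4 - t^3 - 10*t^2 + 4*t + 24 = (t + 2)*(t^3 - 3*t^2 - 4*t + 12) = (t + 2)^2*(t^2 - 5*t + 6) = (t - 3)*(t + 2)^2*(t - 2)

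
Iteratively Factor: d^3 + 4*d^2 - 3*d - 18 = (d + 3)*(d^2 + d - 6) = (d + 3)^2*(d - 2)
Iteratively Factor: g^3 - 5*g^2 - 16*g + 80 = (g - 4)*(g^2 - g - 20) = (g - 4)*(g + 4)*(g - 5)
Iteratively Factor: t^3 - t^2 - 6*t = (t)*(t^2 - t - 6) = t*(t - 3)*(t + 2)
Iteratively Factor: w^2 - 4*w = (w)*(w - 4)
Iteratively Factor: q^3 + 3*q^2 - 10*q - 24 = (q + 4)*(q^2 - q - 6) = (q - 3)*(q + 4)*(q + 2)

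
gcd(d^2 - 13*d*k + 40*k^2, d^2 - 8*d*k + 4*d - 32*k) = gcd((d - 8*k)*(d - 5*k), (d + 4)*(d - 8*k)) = d - 8*k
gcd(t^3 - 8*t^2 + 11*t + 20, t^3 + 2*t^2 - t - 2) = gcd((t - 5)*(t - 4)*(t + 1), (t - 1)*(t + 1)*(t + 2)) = t + 1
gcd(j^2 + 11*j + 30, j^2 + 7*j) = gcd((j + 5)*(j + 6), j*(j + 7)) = 1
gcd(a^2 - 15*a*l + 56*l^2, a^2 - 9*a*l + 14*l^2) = a - 7*l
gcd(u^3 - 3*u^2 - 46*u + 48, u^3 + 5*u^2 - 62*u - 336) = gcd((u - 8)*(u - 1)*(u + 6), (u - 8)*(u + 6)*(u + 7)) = u^2 - 2*u - 48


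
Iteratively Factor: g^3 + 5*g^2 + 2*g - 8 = (g + 4)*(g^2 + g - 2) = (g + 2)*(g + 4)*(g - 1)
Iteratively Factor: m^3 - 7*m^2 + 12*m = (m - 4)*(m^2 - 3*m) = (m - 4)*(m - 3)*(m)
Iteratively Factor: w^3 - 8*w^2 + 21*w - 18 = (w - 2)*(w^2 - 6*w + 9) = (w - 3)*(w - 2)*(w - 3)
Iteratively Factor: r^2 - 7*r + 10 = (r - 5)*(r - 2)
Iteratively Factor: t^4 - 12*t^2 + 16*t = (t + 4)*(t^3 - 4*t^2 + 4*t) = t*(t + 4)*(t^2 - 4*t + 4) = t*(t - 2)*(t + 4)*(t - 2)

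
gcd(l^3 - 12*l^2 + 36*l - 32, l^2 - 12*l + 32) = l - 8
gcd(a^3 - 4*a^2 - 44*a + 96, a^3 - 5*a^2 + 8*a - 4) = a - 2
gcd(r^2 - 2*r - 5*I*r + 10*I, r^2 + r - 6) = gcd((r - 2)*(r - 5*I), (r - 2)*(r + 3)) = r - 2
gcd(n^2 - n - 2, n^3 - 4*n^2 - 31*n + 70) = n - 2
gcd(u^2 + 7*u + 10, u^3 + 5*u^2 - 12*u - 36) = u + 2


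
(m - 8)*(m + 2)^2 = m^3 - 4*m^2 - 28*m - 32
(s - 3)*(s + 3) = s^2 - 9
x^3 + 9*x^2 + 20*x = x*(x + 4)*(x + 5)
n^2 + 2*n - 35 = (n - 5)*(n + 7)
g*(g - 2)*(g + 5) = g^3 + 3*g^2 - 10*g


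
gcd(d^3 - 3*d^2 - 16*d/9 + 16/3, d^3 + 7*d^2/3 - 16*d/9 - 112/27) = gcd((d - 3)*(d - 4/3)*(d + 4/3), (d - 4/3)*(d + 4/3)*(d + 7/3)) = d^2 - 16/9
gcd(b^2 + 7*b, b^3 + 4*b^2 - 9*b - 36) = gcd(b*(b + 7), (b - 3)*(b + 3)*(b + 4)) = 1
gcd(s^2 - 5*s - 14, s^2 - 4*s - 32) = 1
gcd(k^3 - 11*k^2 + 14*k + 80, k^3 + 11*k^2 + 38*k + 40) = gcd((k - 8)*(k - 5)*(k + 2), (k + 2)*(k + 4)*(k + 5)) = k + 2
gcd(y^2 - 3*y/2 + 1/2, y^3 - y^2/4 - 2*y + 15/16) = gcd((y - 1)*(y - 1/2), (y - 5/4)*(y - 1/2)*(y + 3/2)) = y - 1/2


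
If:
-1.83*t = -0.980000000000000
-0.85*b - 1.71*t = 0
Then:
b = -1.08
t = 0.54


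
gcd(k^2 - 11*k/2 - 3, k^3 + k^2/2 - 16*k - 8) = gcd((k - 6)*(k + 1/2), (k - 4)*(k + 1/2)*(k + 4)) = k + 1/2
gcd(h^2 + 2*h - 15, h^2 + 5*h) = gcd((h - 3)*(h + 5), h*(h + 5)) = h + 5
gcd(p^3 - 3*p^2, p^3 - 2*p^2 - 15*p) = p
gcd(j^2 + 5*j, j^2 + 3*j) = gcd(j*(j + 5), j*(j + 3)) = j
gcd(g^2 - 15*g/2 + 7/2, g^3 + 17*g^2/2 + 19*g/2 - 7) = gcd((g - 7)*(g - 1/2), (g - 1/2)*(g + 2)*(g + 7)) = g - 1/2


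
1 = 1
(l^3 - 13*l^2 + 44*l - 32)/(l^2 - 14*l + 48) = (l^2 - 5*l + 4)/(l - 6)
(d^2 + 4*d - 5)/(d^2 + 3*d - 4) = (d + 5)/(d + 4)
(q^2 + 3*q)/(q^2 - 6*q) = (q + 3)/(q - 6)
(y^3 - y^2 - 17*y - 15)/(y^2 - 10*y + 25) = (y^2 + 4*y + 3)/(y - 5)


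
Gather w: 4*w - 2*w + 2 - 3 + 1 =2*w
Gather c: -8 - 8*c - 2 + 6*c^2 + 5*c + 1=6*c^2 - 3*c - 9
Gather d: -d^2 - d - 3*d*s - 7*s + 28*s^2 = -d^2 + d*(-3*s - 1) + 28*s^2 - 7*s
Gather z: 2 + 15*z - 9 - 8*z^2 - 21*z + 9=-8*z^2 - 6*z + 2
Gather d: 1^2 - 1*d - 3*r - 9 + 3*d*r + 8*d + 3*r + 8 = d*(3*r + 7)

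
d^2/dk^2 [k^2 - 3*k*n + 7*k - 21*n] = 2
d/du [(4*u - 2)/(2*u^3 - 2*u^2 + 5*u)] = 2*(-8*u^3 + 10*u^2 - 4*u + 5)/(u^2*(4*u^4 - 8*u^3 + 24*u^2 - 20*u + 25))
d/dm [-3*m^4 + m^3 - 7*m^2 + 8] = m*(-12*m^2 + 3*m - 14)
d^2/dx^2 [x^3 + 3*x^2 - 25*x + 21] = 6*x + 6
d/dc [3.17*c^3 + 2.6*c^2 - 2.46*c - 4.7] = 9.51*c^2 + 5.2*c - 2.46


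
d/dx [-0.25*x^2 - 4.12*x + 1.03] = -0.5*x - 4.12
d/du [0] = 0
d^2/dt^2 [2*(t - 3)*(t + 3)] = 4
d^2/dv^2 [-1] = 0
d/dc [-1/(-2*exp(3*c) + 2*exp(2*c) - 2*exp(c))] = (-3*exp(2*c) + 2*exp(c) - 1)*exp(-c)/(2*(exp(2*c) - exp(c) + 1)^2)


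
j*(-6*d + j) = -6*d*j + j^2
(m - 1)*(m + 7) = m^2 + 6*m - 7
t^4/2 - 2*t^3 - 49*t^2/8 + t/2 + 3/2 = (t/2 + 1)*(t - 6)*(t - 1/2)*(t + 1/2)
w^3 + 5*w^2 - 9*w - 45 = (w - 3)*(w + 3)*(w + 5)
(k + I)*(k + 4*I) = k^2 + 5*I*k - 4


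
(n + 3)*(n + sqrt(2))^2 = n^3 + 2*sqrt(2)*n^2 + 3*n^2 + 2*n + 6*sqrt(2)*n + 6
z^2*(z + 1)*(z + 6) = z^4 + 7*z^3 + 6*z^2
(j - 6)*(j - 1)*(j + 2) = j^3 - 5*j^2 - 8*j + 12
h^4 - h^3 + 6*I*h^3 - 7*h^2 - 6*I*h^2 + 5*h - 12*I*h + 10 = (h - 2)*(h + 1)*(h + I)*(h + 5*I)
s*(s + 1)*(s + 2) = s^3 + 3*s^2 + 2*s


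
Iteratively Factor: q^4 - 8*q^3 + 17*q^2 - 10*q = (q - 2)*(q^3 - 6*q^2 + 5*q) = (q - 5)*(q - 2)*(q^2 - q) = q*(q - 5)*(q - 2)*(q - 1)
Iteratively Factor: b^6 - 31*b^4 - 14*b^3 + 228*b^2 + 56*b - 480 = (b - 5)*(b^5 + 5*b^4 - 6*b^3 - 44*b^2 + 8*b + 96) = (b - 5)*(b - 2)*(b^4 + 7*b^3 + 8*b^2 - 28*b - 48) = (b - 5)*(b - 2)*(b + 2)*(b^3 + 5*b^2 - 2*b - 24) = (b - 5)*(b - 2)^2*(b + 2)*(b^2 + 7*b + 12) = (b - 5)*(b - 2)^2*(b + 2)*(b + 3)*(b + 4)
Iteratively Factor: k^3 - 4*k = (k + 2)*(k^2 - 2*k) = (k - 2)*(k + 2)*(k)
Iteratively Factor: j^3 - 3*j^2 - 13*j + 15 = (j - 5)*(j^2 + 2*j - 3) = (j - 5)*(j - 1)*(j + 3)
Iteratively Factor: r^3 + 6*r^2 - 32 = (r + 4)*(r^2 + 2*r - 8) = (r + 4)^2*(r - 2)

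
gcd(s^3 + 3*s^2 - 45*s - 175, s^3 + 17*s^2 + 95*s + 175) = s^2 + 10*s + 25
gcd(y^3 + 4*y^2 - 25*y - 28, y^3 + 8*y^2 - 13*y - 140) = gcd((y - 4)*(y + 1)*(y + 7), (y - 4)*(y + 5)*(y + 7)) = y^2 + 3*y - 28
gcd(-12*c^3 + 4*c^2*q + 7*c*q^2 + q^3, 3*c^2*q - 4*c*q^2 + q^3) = -c + q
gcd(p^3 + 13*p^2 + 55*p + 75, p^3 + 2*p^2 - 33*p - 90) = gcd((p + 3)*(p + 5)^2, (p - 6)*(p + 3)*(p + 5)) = p^2 + 8*p + 15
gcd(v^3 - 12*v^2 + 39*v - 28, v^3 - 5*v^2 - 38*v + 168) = v^2 - 11*v + 28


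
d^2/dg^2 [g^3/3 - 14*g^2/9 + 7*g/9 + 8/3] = 2*g - 28/9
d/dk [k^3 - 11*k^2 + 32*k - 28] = 3*k^2 - 22*k + 32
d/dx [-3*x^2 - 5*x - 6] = -6*x - 5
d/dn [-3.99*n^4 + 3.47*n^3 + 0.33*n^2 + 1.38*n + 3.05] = -15.96*n^3 + 10.41*n^2 + 0.66*n + 1.38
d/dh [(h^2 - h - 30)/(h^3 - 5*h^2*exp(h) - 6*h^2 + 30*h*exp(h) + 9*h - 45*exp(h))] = ((2*h - 1)*(h^3 - 5*h^2*exp(h) - 6*h^2 + 30*h*exp(h) + 9*h - 45*exp(h)) - (-h^2 + h + 30)*(5*h^2*exp(h) - 3*h^2 - 20*h*exp(h) + 12*h + 15*exp(h) - 9))/(h^3 - 5*h^2*exp(h) - 6*h^2 + 30*h*exp(h) + 9*h - 45*exp(h))^2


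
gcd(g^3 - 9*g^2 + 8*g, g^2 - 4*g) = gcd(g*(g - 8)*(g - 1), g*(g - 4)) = g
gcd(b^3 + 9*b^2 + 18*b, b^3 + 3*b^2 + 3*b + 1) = 1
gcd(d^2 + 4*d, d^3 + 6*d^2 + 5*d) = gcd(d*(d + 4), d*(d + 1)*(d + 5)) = d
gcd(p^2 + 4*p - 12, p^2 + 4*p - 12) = p^2 + 4*p - 12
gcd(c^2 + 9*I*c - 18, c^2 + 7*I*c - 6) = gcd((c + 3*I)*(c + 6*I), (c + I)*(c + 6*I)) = c + 6*I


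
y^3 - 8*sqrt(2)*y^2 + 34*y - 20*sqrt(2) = (y - 5*sqrt(2))*(y - 2*sqrt(2))*(y - sqrt(2))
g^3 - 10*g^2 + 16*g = g*(g - 8)*(g - 2)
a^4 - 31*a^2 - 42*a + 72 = (a - 6)*(a - 1)*(a + 3)*(a + 4)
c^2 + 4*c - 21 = (c - 3)*(c + 7)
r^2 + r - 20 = (r - 4)*(r + 5)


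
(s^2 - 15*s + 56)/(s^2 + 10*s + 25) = (s^2 - 15*s + 56)/(s^2 + 10*s + 25)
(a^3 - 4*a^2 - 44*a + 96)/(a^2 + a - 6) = (a^2 - 2*a - 48)/(a + 3)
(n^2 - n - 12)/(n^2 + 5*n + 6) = (n - 4)/(n + 2)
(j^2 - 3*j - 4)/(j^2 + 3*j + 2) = (j - 4)/(j + 2)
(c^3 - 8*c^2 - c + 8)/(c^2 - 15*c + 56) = (c^2 - 1)/(c - 7)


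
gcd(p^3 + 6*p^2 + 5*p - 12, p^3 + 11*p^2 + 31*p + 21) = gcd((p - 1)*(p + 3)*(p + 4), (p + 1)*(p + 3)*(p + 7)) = p + 3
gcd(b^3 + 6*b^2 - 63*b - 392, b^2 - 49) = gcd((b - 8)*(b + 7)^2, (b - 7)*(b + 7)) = b + 7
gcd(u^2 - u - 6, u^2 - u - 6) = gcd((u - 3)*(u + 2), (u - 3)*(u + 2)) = u^2 - u - 6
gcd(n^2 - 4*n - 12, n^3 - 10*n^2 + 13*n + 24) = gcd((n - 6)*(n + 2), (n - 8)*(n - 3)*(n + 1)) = 1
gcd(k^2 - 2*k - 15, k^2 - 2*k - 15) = k^2 - 2*k - 15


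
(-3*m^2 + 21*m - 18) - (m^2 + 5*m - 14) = -4*m^2 + 16*m - 4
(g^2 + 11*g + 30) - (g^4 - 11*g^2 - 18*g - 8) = -g^4 + 12*g^2 + 29*g + 38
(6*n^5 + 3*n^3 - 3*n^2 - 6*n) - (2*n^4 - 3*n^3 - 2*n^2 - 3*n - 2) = 6*n^5 - 2*n^4 + 6*n^3 - n^2 - 3*n + 2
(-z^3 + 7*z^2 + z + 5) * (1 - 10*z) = 10*z^4 - 71*z^3 - 3*z^2 - 49*z + 5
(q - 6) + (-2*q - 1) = -q - 7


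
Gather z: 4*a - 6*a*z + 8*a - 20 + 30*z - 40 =12*a + z*(30 - 6*a) - 60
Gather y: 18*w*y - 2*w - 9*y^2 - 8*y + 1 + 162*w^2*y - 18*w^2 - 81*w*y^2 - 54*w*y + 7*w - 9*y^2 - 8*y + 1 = -18*w^2 + 5*w + y^2*(-81*w - 18) + y*(162*w^2 - 36*w - 16) + 2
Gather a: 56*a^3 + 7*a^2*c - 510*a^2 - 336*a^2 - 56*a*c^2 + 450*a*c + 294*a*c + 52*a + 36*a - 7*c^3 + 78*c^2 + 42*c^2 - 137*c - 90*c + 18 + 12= 56*a^3 + a^2*(7*c - 846) + a*(-56*c^2 + 744*c + 88) - 7*c^3 + 120*c^2 - 227*c + 30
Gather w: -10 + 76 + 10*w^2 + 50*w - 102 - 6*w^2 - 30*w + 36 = 4*w^2 + 20*w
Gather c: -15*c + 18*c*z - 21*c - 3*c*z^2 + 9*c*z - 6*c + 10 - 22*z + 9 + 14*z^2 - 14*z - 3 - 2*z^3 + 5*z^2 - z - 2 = c*(-3*z^2 + 27*z - 42) - 2*z^3 + 19*z^2 - 37*z + 14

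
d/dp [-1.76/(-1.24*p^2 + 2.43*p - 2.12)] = (4.2768 - 4.3648*p)/(1.24*p^2 - 2.43*p + 2.12)^2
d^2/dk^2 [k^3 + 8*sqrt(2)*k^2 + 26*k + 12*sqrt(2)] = 6*k + 16*sqrt(2)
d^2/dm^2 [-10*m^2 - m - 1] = -20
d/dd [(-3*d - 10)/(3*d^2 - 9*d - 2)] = 3*(3*d^2 + 20*d - 28)/(9*d^4 - 54*d^3 + 69*d^2 + 36*d + 4)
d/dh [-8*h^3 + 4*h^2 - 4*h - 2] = -24*h^2 + 8*h - 4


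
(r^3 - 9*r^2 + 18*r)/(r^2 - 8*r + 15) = r*(r - 6)/(r - 5)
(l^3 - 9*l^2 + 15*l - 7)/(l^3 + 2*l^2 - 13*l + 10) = (l^2 - 8*l + 7)/(l^2 + 3*l - 10)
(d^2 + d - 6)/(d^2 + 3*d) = (d - 2)/d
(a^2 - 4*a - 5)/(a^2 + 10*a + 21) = (a^2 - 4*a - 5)/(a^2 + 10*a + 21)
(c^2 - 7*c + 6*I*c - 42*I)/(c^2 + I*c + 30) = (c - 7)/(c - 5*I)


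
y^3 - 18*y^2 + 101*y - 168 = (y - 8)*(y - 7)*(y - 3)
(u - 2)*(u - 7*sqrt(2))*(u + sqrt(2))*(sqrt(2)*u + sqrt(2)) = sqrt(2)*u^4 - 12*u^3 - sqrt(2)*u^3 - 16*sqrt(2)*u^2 + 12*u^2 + 14*sqrt(2)*u + 24*u + 28*sqrt(2)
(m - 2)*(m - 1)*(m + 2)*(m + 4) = m^4 + 3*m^3 - 8*m^2 - 12*m + 16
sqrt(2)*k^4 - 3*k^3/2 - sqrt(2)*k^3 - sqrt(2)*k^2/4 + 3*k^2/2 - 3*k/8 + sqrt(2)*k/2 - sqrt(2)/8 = (k - 1/2)^2*(k - sqrt(2))*(sqrt(2)*k + 1/2)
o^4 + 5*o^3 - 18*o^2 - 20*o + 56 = (o - 2)^2*(o + 2)*(o + 7)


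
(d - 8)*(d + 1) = d^2 - 7*d - 8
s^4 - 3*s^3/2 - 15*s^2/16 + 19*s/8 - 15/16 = (s - 1)^2*(s - 3/4)*(s + 5/4)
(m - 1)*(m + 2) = m^2 + m - 2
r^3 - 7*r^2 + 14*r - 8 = (r - 4)*(r - 2)*(r - 1)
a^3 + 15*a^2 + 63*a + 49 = (a + 1)*(a + 7)^2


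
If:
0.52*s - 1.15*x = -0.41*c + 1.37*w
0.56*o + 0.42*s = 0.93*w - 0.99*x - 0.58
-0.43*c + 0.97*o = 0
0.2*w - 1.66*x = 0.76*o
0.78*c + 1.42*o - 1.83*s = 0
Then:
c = 3.05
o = 1.35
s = 2.35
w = 2.11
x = -0.36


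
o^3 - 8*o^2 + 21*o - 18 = (o - 3)^2*(o - 2)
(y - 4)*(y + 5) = y^2 + y - 20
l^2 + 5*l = l*(l + 5)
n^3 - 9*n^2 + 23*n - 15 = (n - 5)*(n - 3)*(n - 1)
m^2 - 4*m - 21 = (m - 7)*(m + 3)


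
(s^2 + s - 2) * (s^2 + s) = s^4 + 2*s^3 - s^2 - 2*s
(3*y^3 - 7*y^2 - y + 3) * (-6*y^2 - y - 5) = -18*y^5 + 39*y^4 - 2*y^3 + 18*y^2 + 2*y - 15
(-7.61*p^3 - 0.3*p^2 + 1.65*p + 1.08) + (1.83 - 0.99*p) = -7.61*p^3 - 0.3*p^2 + 0.66*p + 2.91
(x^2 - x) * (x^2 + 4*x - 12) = x^4 + 3*x^3 - 16*x^2 + 12*x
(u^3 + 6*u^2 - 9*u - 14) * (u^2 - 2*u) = u^5 + 4*u^4 - 21*u^3 + 4*u^2 + 28*u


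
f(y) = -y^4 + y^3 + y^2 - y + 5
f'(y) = -4*y^3 + 3*y^2 + 2*y - 1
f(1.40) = 4.46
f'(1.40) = -3.30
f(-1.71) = -3.92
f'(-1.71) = 24.35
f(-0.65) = 5.62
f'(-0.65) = 0.07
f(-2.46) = -38.00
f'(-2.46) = 71.78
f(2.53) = -15.91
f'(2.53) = -41.51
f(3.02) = -44.54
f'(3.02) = -77.77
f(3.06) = -47.72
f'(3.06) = -81.40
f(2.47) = -13.52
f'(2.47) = -38.03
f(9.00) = -5755.00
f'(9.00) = -2656.00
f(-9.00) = -7195.00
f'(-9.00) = 3140.00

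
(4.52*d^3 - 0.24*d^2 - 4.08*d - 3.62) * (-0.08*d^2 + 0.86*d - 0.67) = -0.3616*d^5 + 3.9064*d^4 - 2.9084*d^3 - 3.0584*d^2 - 0.3796*d + 2.4254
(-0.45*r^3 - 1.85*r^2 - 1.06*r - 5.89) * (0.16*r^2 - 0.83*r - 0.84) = -0.072*r^5 + 0.0775*r^4 + 1.7439*r^3 + 1.4914*r^2 + 5.7791*r + 4.9476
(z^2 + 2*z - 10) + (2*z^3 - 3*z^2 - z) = 2*z^3 - 2*z^2 + z - 10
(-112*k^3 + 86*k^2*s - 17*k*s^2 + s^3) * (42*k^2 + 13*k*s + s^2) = -4704*k^5 + 2156*k^4*s + 292*k^3*s^2 - 93*k^2*s^3 - 4*k*s^4 + s^5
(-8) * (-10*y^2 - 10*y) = 80*y^2 + 80*y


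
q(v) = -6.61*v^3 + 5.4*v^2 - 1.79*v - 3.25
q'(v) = -19.83*v^2 + 10.8*v - 1.79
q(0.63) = -3.89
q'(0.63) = -2.86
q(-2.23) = 100.90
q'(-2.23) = -124.49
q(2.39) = -66.92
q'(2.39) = -89.25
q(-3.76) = 431.19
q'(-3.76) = -322.75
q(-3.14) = 260.25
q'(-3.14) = -231.22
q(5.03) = -716.84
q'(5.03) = -449.18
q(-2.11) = 86.66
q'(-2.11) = -112.86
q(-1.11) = 14.43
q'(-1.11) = -38.21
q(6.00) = -1247.35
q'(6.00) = -650.87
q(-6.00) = 1629.65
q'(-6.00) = -780.47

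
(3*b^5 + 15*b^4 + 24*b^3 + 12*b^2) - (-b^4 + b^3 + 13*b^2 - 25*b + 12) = 3*b^5 + 16*b^4 + 23*b^3 - b^2 + 25*b - 12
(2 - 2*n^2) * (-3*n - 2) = 6*n^3 + 4*n^2 - 6*n - 4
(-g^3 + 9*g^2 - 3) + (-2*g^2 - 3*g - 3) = -g^3 + 7*g^2 - 3*g - 6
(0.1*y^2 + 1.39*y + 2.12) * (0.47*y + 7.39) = 0.047*y^3 + 1.3923*y^2 + 11.2685*y + 15.6668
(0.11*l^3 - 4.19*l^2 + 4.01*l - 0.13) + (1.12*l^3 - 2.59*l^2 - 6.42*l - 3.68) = 1.23*l^3 - 6.78*l^2 - 2.41*l - 3.81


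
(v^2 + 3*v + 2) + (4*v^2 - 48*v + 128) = 5*v^2 - 45*v + 130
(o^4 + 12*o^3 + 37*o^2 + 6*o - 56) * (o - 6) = o^5 + 6*o^4 - 35*o^3 - 216*o^2 - 92*o + 336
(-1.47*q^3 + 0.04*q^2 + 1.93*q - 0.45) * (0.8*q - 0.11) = -1.176*q^4 + 0.1937*q^3 + 1.5396*q^2 - 0.5723*q + 0.0495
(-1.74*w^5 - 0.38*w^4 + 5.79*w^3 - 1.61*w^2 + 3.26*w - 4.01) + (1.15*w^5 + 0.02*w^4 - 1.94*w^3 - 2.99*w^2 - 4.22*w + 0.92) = -0.59*w^5 - 0.36*w^4 + 3.85*w^3 - 4.6*w^2 - 0.96*w - 3.09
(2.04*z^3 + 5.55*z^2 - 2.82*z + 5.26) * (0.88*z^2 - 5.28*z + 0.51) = 1.7952*z^5 - 5.8872*z^4 - 30.7452*z^3 + 22.3489*z^2 - 29.211*z + 2.6826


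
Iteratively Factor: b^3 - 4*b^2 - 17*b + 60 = (b - 5)*(b^2 + b - 12) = (b - 5)*(b + 4)*(b - 3)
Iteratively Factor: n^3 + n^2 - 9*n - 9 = (n - 3)*(n^2 + 4*n + 3) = (n - 3)*(n + 1)*(n + 3)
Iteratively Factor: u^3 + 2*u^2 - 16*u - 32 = (u + 2)*(u^2 - 16) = (u - 4)*(u + 2)*(u + 4)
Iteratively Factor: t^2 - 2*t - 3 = (t + 1)*(t - 3)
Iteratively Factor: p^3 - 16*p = (p - 4)*(p^2 + 4*p) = (p - 4)*(p + 4)*(p)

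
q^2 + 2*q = q*(q + 2)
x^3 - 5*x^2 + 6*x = x*(x - 3)*(x - 2)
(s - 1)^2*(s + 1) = s^3 - s^2 - s + 1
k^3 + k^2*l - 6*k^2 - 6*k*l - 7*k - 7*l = (k - 7)*(k + 1)*(k + l)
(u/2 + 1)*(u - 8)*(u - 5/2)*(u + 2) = u^4/2 - 13*u^3/4 - 9*u^2 + 19*u + 40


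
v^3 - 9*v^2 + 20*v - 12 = (v - 6)*(v - 2)*(v - 1)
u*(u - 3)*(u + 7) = u^3 + 4*u^2 - 21*u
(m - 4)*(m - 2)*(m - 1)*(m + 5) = m^4 - 2*m^3 - 21*m^2 + 62*m - 40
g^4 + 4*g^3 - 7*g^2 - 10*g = g*(g - 2)*(g + 1)*(g + 5)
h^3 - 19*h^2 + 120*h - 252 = (h - 7)*(h - 6)^2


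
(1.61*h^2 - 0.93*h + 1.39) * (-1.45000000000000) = -2.3345*h^2 + 1.3485*h - 2.0155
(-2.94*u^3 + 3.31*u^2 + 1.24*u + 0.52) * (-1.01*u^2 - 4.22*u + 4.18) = 2.9694*u^5 + 9.0637*u^4 - 27.5098*u^3 + 8.0778*u^2 + 2.9888*u + 2.1736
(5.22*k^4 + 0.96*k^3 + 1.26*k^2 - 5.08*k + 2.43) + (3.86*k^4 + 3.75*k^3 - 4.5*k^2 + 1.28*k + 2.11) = 9.08*k^4 + 4.71*k^3 - 3.24*k^2 - 3.8*k + 4.54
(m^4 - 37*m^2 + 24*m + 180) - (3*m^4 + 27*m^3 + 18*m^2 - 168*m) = -2*m^4 - 27*m^3 - 55*m^2 + 192*m + 180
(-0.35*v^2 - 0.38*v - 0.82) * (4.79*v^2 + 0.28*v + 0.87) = -1.6765*v^4 - 1.9182*v^3 - 4.3387*v^2 - 0.5602*v - 0.7134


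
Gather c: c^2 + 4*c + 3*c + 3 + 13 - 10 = c^2 + 7*c + 6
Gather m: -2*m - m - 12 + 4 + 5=-3*m - 3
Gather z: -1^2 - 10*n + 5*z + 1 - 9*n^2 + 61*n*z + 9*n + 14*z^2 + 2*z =-9*n^2 - n + 14*z^2 + z*(61*n + 7)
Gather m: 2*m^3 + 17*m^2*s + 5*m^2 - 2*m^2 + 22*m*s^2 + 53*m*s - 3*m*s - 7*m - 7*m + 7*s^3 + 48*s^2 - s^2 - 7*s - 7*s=2*m^3 + m^2*(17*s + 3) + m*(22*s^2 + 50*s - 14) + 7*s^3 + 47*s^2 - 14*s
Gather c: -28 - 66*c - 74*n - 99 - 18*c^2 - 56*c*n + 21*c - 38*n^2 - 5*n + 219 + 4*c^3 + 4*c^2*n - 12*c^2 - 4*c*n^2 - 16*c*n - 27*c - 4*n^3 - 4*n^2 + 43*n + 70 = 4*c^3 + c^2*(4*n - 30) + c*(-4*n^2 - 72*n - 72) - 4*n^3 - 42*n^2 - 36*n + 162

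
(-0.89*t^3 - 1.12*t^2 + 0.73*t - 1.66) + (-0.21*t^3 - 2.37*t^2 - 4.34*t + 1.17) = -1.1*t^3 - 3.49*t^2 - 3.61*t - 0.49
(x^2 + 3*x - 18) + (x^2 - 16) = 2*x^2 + 3*x - 34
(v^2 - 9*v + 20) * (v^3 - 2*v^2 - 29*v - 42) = v^5 - 11*v^4 + 9*v^3 + 179*v^2 - 202*v - 840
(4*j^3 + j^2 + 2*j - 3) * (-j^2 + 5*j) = -4*j^5 + 19*j^4 + 3*j^3 + 13*j^2 - 15*j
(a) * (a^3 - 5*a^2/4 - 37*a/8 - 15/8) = a^4 - 5*a^3/4 - 37*a^2/8 - 15*a/8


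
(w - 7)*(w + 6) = w^2 - w - 42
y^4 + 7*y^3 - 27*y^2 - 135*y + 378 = (y - 3)^2*(y + 6)*(y + 7)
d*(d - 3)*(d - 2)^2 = d^4 - 7*d^3 + 16*d^2 - 12*d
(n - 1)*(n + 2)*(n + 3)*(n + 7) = n^4 + 11*n^3 + 29*n^2 + n - 42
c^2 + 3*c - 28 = (c - 4)*(c + 7)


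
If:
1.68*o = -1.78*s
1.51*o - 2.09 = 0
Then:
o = 1.38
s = -1.31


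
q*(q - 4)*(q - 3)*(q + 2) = q^4 - 5*q^3 - 2*q^2 + 24*q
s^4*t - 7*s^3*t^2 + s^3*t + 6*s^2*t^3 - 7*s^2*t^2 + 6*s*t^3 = s*(s - 6*t)*(s - t)*(s*t + t)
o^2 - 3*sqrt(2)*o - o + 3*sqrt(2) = (o - 1)*(o - 3*sqrt(2))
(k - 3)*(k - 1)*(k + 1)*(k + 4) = k^4 + k^3 - 13*k^2 - k + 12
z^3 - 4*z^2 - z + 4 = (z - 4)*(z - 1)*(z + 1)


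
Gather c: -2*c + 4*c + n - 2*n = 2*c - n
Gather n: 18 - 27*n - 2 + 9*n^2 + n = 9*n^2 - 26*n + 16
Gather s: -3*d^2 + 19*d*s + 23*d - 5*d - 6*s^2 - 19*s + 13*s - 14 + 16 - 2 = -3*d^2 + 18*d - 6*s^2 + s*(19*d - 6)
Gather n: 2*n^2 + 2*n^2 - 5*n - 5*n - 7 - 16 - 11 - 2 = 4*n^2 - 10*n - 36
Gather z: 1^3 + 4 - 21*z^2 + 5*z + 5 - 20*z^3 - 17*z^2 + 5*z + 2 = -20*z^3 - 38*z^2 + 10*z + 12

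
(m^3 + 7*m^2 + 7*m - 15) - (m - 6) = m^3 + 7*m^2 + 6*m - 9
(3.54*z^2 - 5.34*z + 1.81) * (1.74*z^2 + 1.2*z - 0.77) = 6.1596*z^4 - 5.0436*z^3 - 5.9844*z^2 + 6.2838*z - 1.3937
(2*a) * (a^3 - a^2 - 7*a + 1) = 2*a^4 - 2*a^3 - 14*a^2 + 2*a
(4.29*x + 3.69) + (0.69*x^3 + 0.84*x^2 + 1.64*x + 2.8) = 0.69*x^3 + 0.84*x^2 + 5.93*x + 6.49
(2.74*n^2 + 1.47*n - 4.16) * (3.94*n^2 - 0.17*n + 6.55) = 10.7956*n^4 + 5.326*n^3 + 1.3067*n^2 + 10.3357*n - 27.248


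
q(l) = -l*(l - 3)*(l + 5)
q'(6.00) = -117.00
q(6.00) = -198.00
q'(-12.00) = -369.00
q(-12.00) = 1260.00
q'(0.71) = 10.65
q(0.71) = 9.28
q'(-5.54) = -54.91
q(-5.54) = 25.55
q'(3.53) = -36.50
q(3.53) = -15.96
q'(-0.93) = 16.13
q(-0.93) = -14.88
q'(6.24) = -126.77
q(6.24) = -227.25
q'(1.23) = 5.54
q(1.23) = 13.56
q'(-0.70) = 16.33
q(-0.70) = -11.14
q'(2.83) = -20.35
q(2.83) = 3.77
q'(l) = -l*(l - 3) - l*(l + 5) - (l - 3)*(l + 5)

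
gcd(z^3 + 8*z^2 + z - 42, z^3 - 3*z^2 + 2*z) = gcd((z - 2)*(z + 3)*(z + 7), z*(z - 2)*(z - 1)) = z - 2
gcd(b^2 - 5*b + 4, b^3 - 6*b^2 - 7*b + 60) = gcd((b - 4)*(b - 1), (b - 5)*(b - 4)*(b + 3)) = b - 4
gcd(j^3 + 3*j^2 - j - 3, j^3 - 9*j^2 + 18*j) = 1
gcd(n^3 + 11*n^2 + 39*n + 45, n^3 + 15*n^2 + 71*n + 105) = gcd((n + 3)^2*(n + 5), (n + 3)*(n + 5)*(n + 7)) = n^2 + 8*n + 15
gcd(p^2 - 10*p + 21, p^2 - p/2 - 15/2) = p - 3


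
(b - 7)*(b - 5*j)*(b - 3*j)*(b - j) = b^4 - 9*b^3*j - 7*b^3 + 23*b^2*j^2 + 63*b^2*j - 15*b*j^3 - 161*b*j^2 + 105*j^3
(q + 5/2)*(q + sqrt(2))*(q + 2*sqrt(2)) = q^3 + 5*q^2/2 + 3*sqrt(2)*q^2 + 4*q + 15*sqrt(2)*q/2 + 10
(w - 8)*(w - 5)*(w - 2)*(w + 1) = w^4 - 14*w^3 + 51*w^2 - 14*w - 80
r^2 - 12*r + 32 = (r - 8)*(r - 4)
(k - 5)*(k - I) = k^2 - 5*k - I*k + 5*I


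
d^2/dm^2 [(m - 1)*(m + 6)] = 2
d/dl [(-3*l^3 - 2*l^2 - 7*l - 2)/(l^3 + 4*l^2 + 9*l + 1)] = (-10*l^4 - 40*l^3 + 7*l^2 + 12*l + 11)/(l^6 + 8*l^5 + 34*l^4 + 74*l^3 + 89*l^2 + 18*l + 1)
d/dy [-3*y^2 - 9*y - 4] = -6*y - 9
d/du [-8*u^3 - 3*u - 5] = -24*u^2 - 3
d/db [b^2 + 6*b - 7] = 2*b + 6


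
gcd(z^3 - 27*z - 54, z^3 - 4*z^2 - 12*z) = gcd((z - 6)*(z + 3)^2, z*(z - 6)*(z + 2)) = z - 6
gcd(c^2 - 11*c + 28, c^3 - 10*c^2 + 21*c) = c - 7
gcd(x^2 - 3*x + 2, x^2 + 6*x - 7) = x - 1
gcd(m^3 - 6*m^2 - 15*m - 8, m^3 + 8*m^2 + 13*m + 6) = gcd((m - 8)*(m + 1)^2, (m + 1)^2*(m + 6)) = m^2 + 2*m + 1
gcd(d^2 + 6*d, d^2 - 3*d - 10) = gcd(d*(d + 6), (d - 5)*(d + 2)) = 1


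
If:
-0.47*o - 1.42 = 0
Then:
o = -3.02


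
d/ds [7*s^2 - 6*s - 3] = 14*s - 6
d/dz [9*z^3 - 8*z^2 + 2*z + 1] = 27*z^2 - 16*z + 2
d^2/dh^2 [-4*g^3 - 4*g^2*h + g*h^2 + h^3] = 2*g + 6*h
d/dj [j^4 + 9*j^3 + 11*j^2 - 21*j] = 4*j^3 + 27*j^2 + 22*j - 21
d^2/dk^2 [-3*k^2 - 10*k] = -6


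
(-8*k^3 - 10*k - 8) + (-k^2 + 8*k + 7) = -8*k^3 - k^2 - 2*k - 1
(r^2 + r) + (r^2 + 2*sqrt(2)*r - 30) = 2*r^2 + r + 2*sqrt(2)*r - 30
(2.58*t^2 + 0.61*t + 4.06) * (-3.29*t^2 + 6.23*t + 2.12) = -8.4882*t^4 + 14.0665*t^3 - 4.0875*t^2 + 26.587*t + 8.6072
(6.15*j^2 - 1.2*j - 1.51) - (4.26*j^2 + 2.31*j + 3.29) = 1.89*j^2 - 3.51*j - 4.8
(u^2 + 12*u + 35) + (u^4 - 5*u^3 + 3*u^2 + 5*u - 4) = u^4 - 5*u^3 + 4*u^2 + 17*u + 31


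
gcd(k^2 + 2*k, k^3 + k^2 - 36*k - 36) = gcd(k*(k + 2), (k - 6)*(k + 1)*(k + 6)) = 1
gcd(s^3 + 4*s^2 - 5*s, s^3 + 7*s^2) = s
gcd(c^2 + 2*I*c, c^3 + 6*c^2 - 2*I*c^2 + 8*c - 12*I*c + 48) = c + 2*I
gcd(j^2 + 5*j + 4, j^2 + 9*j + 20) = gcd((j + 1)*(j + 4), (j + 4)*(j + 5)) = j + 4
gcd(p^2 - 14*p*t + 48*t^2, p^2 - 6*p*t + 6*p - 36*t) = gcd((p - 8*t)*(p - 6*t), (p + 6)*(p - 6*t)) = p - 6*t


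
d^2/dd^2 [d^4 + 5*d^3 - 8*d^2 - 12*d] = 12*d^2 + 30*d - 16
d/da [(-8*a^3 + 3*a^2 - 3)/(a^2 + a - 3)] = (-8*a^4 - 16*a^3 + 75*a^2 - 12*a + 3)/(a^4 + 2*a^3 - 5*a^2 - 6*a + 9)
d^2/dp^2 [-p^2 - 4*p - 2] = -2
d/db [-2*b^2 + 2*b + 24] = 2 - 4*b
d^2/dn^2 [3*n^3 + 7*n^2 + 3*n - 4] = 18*n + 14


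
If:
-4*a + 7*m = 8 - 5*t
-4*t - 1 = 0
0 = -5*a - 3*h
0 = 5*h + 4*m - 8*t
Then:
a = 153/127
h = -255/127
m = 1021/508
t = -1/4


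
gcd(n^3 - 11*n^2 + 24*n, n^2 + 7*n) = n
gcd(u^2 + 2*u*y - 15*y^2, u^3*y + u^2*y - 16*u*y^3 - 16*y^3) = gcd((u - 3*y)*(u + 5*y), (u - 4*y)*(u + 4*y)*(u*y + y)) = 1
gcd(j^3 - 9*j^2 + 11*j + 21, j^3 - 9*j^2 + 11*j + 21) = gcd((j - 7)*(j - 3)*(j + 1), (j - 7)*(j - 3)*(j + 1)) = j^3 - 9*j^2 + 11*j + 21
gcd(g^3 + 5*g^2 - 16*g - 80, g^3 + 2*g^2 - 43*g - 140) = g^2 + 9*g + 20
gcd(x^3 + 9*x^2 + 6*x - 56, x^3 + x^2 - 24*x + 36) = x - 2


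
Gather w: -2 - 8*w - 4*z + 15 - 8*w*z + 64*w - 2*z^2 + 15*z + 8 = w*(56 - 8*z) - 2*z^2 + 11*z + 21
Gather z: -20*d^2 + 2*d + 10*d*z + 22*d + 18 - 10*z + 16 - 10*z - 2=-20*d^2 + 24*d + z*(10*d - 20) + 32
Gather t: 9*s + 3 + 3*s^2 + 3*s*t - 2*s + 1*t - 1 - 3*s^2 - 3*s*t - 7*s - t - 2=0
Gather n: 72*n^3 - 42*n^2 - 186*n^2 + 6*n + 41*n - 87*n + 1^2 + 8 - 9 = 72*n^3 - 228*n^2 - 40*n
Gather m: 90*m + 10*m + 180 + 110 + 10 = 100*m + 300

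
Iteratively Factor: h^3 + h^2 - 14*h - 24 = (h - 4)*(h^2 + 5*h + 6) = (h - 4)*(h + 2)*(h + 3)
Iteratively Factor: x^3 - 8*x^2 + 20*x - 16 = (x - 2)*(x^2 - 6*x + 8) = (x - 2)^2*(x - 4)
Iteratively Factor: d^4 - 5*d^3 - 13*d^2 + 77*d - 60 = (d - 1)*(d^3 - 4*d^2 - 17*d + 60) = (d - 1)*(d + 4)*(d^2 - 8*d + 15) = (d - 5)*(d - 1)*(d + 4)*(d - 3)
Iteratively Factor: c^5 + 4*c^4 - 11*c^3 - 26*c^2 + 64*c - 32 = (c + 4)*(c^4 - 11*c^2 + 18*c - 8) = (c - 2)*(c + 4)*(c^3 + 2*c^2 - 7*c + 4) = (c - 2)*(c - 1)*(c + 4)*(c^2 + 3*c - 4) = (c - 2)*(c - 1)^2*(c + 4)*(c + 4)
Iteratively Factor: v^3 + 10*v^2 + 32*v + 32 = (v + 2)*(v^2 + 8*v + 16) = (v + 2)*(v + 4)*(v + 4)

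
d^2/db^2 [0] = 0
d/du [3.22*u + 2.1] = 3.22000000000000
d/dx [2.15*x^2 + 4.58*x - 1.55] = 4.3*x + 4.58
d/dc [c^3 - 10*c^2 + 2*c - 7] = 3*c^2 - 20*c + 2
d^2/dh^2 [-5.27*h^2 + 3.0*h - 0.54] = -10.5400000000000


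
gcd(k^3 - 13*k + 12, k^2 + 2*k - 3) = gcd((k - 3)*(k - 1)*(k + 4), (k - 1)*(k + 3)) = k - 1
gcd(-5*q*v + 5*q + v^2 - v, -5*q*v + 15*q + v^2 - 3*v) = 5*q - v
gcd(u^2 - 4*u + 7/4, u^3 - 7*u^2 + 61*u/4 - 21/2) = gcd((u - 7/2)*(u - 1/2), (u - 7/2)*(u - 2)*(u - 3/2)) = u - 7/2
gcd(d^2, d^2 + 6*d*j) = d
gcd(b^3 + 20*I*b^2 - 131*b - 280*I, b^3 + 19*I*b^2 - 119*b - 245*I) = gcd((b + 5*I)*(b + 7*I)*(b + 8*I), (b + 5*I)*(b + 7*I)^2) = b^2 + 12*I*b - 35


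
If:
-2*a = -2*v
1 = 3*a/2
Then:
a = 2/3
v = 2/3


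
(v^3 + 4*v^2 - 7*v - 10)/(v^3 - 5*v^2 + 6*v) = (v^2 + 6*v + 5)/(v*(v - 3))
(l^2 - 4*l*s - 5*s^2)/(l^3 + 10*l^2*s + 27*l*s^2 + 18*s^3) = (l - 5*s)/(l^2 + 9*l*s + 18*s^2)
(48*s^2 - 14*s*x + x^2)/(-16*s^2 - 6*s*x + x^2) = (-6*s + x)/(2*s + x)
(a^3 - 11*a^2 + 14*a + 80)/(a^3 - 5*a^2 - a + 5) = (a^2 - 6*a - 16)/(a^2 - 1)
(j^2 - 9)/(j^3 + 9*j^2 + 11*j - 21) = (j - 3)/(j^2 + 6*j - 7)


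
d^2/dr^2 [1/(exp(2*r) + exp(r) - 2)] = (2*(2*exp(r) + 1)^2*exp(r) - (4*exp(r) + 1)*(exp(2*r) + exp(r) - 2))*exp(r)/(exp(2*r) + exp(r) - 2)^3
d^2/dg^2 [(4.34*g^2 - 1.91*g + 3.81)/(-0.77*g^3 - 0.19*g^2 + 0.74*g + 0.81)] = (-5.14637199999999*g^6 + 6.794634*g^5 - 40.268382*g^4 - 45.72033*g^3 + 22.48803*g^2 - 9.279972*g - 13.330086)/(0.456533*g^9 + 0.337953*g^8 - 1.232847*g^7 - 2.08346*g^6 + 0.473796*g^5 + 2.993637*g^4 + 1.793683*g^3 - 0.956691*g^2 - 1.456542*g - 0.531441)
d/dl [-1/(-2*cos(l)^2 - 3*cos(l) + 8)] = (4*cos(l) + 3)*sin(l)/(3*cos(l) + cos(2*l) - 7)^2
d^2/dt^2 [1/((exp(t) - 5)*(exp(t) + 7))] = (4*exp(3*t) + 6*exp(2*t) + 144*exp(t) + 70)*exp(t)/(exp(6*t) + 6*exp(5*t) - 93*exp(4*t) - 412*exp(3*t) + 3255*exp(2*t) + 7350*exp(t) - 42875)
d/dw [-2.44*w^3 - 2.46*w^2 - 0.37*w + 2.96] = -7.32*w^2 - 4.92*w - 0.37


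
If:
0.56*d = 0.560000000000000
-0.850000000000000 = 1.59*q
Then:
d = 1.00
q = -0.53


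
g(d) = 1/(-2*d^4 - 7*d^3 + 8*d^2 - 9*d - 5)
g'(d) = (8*d^3 + 21*d^2 - 16*d + 9)/(-2*d^4 - 7*d^3 + 8*d^2 - 9*d - 5)^2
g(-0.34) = -1.30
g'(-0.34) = 28.15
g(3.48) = -0.00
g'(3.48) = 0.00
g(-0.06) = -0.23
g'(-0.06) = 0.51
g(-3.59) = 0.01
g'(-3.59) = -0.00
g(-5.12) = -0.01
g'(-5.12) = -0.01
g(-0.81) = 0.10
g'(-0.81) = 0.29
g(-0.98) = 0.06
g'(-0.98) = 0.14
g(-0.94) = 0.07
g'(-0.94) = 0.16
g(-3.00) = 0.01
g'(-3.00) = 0.00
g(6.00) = 0.00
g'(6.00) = 0.00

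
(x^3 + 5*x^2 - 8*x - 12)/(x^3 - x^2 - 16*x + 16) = (x^3 + 5*x^2 - 8*x - 12)/(x^3 - x^2 - 16*x + 16)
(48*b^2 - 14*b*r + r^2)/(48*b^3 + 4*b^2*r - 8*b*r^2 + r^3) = (-8*b + r)/(-8*b^2 - 2*b*r + r^2)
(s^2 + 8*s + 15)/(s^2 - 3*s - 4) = (s^2 + 8*s + 15)/(s^2 - 3*s - 4)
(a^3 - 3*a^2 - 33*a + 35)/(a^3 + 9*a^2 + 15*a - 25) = (a - 7)/(a + 5)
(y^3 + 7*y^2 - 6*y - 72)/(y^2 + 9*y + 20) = (y^2 + 3*y - 18)/(y + 5)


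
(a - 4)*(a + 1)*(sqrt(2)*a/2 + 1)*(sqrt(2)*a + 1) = a^4 - 3*a^3 + 3*sqrt(2)*a^3/2 - 9*sqrt(2)*a^2/2 - 3*a^2 - 6*sqrt(2)*a - 3*a - 4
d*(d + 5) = d^2 + 5*d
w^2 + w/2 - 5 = (w - 2)*(w + 5/2)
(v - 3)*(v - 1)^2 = v^3 - 5*v^2 + 7*v - 3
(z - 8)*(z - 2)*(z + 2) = z^3 - 8*z^2 - 4*z + 32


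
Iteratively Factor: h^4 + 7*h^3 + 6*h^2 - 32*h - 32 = (h + 4)*(h^3 + 3*h^2 - 6*h - 8) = (h - 2)*(h + 4)*(h^2 + 5*h + 4) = (h - 2)*(h + 4)^2*(h + 1)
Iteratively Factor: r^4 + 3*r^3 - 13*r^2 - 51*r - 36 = (r + 1)*(r^3 + 2*r^2 - 15*r - 36) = (r + 1)*(r + 3)*(r^2 - r - 12) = (r - 4)*(r + 1)*(r + 3)*(r + 3)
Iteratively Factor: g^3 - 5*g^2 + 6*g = (g - 2)*(g^2 - 3*g) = g*(g - 2)*(g - 3)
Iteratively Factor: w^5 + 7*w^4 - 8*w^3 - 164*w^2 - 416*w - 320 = (w + 2)*(w^4 + 5*w^3 - 18*w^2 - 128*w - 160) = (w - 5)*(w + 2)*(w^3 + 10*w^2 + 32*w + 32) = (w - 5)*(w + 2)*(w + 4)*(w^2 + 6*w + 8) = (w - 5)*(w + 2)^2*(w + 4)*(w + 4)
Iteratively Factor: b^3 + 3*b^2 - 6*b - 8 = (b + 4)*(b^2 - b - 2) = (b + 1)*(b + 4)*(b - 2)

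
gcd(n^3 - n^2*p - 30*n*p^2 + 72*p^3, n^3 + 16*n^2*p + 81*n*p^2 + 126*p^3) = n + 6*p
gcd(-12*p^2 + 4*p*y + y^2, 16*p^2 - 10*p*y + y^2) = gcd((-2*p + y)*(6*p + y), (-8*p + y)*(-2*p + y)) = -2*p + y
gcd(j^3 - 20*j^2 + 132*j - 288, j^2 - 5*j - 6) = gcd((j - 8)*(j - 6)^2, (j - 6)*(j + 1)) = j - 6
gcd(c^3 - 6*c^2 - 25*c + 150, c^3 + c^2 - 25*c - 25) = c^2 - 25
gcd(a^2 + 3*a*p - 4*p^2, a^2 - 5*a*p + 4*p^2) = -a + p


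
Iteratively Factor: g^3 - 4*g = (g - 2)*(g^2 + 2*g) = (g - 2)*(g + 2)*(g)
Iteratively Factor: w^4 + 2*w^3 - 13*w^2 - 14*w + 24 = (w - 3)*(w^3 + 5*w^2 + 2*w - 8) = (w - 3)*(w + 2)*(w^2 + 3*w - 4) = (w - 3)*(w + 2)*(w + 4)*(w - 1)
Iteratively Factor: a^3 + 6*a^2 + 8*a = (a + 2)*(a^2 + 4*a) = (a + 2)*(a + 4)*(a)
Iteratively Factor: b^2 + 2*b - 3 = (b + 3)*(b - 1)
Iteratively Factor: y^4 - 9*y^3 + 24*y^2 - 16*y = (y - 4)*(y^3 - 5*y^2 + 4*y) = (y - 4)*(y - 1)*(y^2 - 4*y) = y*(y - 4)*(y - 1)*(y - 4)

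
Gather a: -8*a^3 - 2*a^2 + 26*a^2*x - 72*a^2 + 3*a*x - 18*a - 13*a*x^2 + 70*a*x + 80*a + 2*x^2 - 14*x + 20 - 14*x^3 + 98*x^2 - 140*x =-8*a^3 + a^2*(26*x - 74) + a*(-13*x^2 + 73*x + 62) - 14*x^3 + 100*x^2 - 154*x + 20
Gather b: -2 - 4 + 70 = 64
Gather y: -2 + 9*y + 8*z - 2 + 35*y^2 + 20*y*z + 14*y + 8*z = 35*y^2 + y*(20*z + 23) + 16*z - 4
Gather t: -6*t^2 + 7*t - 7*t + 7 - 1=6 - 6*t^2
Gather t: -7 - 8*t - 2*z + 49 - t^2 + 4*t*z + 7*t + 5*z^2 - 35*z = -t^2 + t*(4*z - 1) + 5*z^2 - 37*z + 42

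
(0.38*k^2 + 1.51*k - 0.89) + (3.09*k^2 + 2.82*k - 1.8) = 3.47*k^2 + 4.33*k - 2.69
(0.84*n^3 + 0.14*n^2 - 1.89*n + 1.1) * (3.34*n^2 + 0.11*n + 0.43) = 2.8056*n^5 + 0.56*n^4 - 5.936*n^3 + 3.5263*n^2 - 0.6917*n + 0.473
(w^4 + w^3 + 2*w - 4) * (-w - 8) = -w^5 - 9*w^4 - 8*w^3 - 2*w^2 - 12*w + 32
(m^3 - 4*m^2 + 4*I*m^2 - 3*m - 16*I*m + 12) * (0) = 0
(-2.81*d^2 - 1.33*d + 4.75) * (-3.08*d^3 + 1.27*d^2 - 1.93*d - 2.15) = 8.6548*d^5 + 0.5277*d^4 - 10.8958*d^3 + 14.6409*d^2 - 6.308*d - 10.2125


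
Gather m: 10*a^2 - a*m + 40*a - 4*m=10*a^2 + 40*a + m*(-a - 4)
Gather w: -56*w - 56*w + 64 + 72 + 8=144 - 112*w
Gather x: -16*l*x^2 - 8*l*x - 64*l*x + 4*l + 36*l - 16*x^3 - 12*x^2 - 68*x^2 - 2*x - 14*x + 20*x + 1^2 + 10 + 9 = 40*l - 16*x^3 + x^2*(-16*l - 80) + x*(4 - 72*l) + 20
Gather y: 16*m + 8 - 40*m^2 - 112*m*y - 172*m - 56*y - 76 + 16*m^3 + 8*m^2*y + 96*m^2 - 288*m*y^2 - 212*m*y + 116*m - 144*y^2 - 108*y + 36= 16*m^3 + 56*m^2 - 40*m + y^2*(-288*m - 144) + y*(8*m^2 - 324*m - 164) - 32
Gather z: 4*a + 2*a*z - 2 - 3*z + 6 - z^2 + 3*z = 2*a*z + 4*a - z^2 + 4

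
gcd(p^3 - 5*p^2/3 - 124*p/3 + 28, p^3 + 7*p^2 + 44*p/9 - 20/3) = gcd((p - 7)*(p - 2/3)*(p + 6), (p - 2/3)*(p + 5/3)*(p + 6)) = p^2 + 16*p/3 - 4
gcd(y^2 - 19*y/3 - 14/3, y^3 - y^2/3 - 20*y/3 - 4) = y + 2/3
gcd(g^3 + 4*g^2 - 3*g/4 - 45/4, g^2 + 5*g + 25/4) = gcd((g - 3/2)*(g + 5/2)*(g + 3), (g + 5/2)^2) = g + 5/2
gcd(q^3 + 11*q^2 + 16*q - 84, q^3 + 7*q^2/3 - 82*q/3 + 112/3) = q^2 + 5*q - 14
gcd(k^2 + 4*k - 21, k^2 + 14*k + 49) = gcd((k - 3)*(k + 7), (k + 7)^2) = k + 7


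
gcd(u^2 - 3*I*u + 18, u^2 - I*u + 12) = u + 3*I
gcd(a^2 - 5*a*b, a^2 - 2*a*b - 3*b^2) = 1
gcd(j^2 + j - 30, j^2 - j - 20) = j - 5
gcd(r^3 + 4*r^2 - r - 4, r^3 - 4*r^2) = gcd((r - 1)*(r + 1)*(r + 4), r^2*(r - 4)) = 1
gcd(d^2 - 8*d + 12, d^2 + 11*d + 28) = 1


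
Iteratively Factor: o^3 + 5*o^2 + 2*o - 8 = (o + 2)*(o^2 + 3*o - 4) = (o - 1)*(o + 2)*(o + 4)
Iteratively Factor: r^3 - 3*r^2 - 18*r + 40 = (r - 5)*(r^2 + 2*r - 8) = (r - 5)*(r - 2)*(r + 4)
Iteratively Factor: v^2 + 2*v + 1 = (v + 1)*(v + 1)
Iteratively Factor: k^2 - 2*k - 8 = (k - 4)*(k + 2)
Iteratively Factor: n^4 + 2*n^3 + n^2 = (n + 1)*(n^3 + n^2) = n*(n + 1)*(n^2 + n) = n*(n + 1)^2*(n)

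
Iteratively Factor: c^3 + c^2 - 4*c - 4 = (c - 2)*(c^2 + 3*c + 2) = (c - 2)*(c + 2)*(c + 1)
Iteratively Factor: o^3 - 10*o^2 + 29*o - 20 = (o - 4)*(o^2 - 6*o + 5) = (o - 5)*(o - 4)*(o - 1)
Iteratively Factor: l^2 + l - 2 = (l + 2)*(l - 1)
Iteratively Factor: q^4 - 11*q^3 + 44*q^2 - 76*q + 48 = (q - 4)*(q^3 - 7*q^2 + 16*q - 12) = (q - 4)*(q - 2)*(q^2 - 5*q + 6) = (q - 4)*(q - 3)*(q - 2)*(q - 2)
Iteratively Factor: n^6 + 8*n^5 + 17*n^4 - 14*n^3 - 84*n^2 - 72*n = (n + 3)*(n^5 + 5*n^4 + 2*n^3 - 20*n^2 - 24*n) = (n - 2)*(n + 3)*(n^4 + 7*n^3 + 16*n^2 + 12*n) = (n - 2)*(n + 3)^2*(n^3 + 4*n^2 + 4*n) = n*(n - 2)*(n + 3)^2*(n^2 + 4*n + 4) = n*(n - 2)*(n + 2)*(n + 3)^2*(n + 2)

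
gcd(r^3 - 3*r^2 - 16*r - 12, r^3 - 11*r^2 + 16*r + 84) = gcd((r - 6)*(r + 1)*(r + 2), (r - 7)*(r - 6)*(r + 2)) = r^2 - 4*r - 12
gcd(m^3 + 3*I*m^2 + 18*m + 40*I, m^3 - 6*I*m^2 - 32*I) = m^2 - 2*I*m + 8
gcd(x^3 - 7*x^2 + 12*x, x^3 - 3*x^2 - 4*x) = x^2 - 4*x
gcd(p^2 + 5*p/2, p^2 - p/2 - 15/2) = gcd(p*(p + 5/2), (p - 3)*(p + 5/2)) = p + 5/2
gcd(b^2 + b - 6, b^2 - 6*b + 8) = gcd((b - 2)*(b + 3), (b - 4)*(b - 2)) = b - 2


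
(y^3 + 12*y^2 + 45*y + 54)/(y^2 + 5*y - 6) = (y^2 + 6*y + 9)/(y - 1)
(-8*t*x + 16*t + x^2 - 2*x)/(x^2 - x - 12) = (8*t*x - 16*t - x^2 + 2*x)/(-x^2 + x + 12)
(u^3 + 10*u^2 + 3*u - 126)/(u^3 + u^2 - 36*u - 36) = (u^2 + 4*u - 21)/(u^2 - 5*u - 6)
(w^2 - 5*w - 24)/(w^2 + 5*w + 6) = (w - 8)/(w + 2)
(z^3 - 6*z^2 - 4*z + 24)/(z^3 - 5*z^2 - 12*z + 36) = (z + 2)/(z + 3)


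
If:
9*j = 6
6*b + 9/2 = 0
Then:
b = -3/4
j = 2/3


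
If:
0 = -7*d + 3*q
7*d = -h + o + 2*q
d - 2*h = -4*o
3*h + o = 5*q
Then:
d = 0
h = 0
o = 0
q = 0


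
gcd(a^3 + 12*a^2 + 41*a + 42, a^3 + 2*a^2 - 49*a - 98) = a^2 + 9*a + 14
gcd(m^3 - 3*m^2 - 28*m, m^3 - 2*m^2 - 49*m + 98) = m - 7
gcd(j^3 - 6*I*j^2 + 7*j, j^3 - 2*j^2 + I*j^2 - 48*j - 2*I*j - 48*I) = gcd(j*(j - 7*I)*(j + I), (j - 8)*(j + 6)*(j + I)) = j + I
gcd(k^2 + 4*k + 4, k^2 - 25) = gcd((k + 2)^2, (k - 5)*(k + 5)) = 1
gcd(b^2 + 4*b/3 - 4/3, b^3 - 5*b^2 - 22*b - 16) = b + 2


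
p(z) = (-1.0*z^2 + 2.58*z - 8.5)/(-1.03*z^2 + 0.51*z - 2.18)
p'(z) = (2.58 - 2.0*z)/(-1.03*z^2 + 0.51*z - 2.18) + (2.06*z - 0.51)*(-1.0*z^2 + 2.58*z - 8.5)/(-1.03*z^2 + 0.51*z - 2.18)^2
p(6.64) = 0.80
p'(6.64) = 0.00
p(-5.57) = 1.46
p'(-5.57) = 0.10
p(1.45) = 1.90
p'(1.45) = -1.22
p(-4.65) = 1.57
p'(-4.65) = 0.15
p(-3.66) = 1.76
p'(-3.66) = 0.24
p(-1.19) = 3.06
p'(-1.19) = 0.97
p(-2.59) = 2.10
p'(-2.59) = 0.44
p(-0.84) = 3.41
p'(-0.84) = 1.01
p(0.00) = 3.90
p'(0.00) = -0.27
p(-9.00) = 1.25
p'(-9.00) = 0.04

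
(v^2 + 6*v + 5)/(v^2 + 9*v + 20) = (v + 1)/(v + 4)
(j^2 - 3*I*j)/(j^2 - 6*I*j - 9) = j/(j - 3*I)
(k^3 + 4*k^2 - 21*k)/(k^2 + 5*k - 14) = k*(k - 3)/(k - 2)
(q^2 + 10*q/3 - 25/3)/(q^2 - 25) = (q - 5/3)/(q - 5)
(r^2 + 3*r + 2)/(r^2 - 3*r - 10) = (r + 1)/(r - 5)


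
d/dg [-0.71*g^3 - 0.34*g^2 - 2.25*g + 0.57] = -2.13*g^2 - 0.68*g - 2.25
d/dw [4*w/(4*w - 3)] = -12/(4*w - 3)^2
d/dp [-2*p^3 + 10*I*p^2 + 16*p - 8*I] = -6*p^2 + 20*I*p + 16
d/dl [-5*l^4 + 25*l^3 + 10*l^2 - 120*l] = -20*l^3 + 75*l^2 + 20*l - 120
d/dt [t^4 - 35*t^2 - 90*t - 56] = 4*t^3 - 70*t - 90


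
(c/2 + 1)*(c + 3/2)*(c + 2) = c^3/2 + 11*c^2/4 + 5*c + 3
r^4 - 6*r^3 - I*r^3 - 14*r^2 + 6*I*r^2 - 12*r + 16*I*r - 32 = (r - 8)*(r + 2)*(r - 2*I)*(r + I)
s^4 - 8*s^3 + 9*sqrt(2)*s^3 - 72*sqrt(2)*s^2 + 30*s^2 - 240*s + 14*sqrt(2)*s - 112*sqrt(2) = (s - 8)*(s + sqrt(2))^2*(s + 7*sqrt(2))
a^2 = a^2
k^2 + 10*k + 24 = (k + 4)*(k + 6)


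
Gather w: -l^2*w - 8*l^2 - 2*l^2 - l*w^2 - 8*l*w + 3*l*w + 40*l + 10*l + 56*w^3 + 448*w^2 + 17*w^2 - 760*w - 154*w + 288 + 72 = -10*l^2 + 50*l + 56*w^3 + w^2*(465 - l) + w*(-l^2 - 5*l - 914) + 360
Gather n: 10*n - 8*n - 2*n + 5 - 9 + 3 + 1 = 0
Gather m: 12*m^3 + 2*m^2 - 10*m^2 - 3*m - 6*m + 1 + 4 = 12*m^3 - 8*m^2 - 9*m + 5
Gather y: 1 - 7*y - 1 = -7*y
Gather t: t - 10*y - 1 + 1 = t - 10*y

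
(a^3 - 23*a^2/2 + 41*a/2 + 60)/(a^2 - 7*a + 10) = (a^2 - 13*a/2 - 12)/(a - 2)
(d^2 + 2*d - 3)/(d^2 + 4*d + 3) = (d - 1)/(d + 1)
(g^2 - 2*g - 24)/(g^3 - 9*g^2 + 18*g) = (g + 4)/(g*(g - 3))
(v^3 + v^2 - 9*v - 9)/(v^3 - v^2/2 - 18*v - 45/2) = 2*(v^2 - 2*v - 3)/(2*v^2 - 7*v - 15)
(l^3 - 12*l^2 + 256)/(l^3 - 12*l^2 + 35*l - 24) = (l^2 - 4*l - 32)/(l^2 - 4*l + 3)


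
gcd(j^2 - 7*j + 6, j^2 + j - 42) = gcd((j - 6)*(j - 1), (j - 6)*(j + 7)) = j - 6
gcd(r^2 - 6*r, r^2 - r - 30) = r - 6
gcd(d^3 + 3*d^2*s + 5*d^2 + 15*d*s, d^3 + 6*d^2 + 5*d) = d^2 + 5*d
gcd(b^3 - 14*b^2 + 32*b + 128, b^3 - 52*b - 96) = b^2 - 6*b - 16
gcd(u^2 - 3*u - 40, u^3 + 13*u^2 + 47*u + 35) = u + 5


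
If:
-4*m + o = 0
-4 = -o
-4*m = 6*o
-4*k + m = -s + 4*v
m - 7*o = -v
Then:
No Solution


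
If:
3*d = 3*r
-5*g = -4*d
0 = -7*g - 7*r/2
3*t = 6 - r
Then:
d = 0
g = 0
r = 0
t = 2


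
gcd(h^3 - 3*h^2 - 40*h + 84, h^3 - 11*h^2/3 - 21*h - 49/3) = h - 7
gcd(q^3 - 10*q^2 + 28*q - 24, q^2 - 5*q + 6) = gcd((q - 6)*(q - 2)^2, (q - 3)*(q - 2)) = q - 2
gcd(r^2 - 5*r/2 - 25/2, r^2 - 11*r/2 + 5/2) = r - 5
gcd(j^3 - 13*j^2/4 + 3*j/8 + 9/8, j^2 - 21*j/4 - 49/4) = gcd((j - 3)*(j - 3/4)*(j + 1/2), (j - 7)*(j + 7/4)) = 1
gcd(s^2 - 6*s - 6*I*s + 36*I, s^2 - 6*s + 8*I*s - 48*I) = s - 6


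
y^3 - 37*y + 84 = (y - 4)*(y - 3)*(y + 7)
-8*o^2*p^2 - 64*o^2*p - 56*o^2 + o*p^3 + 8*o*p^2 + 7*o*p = (-8*o + p)*(p + 7)*(o*p + o)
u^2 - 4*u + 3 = (u - 3)*(u - 1)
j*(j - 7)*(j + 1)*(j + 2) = j^4 - 4*j^3 - 19*j^2 - 14*j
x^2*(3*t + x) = 3*t*x^2 + x^3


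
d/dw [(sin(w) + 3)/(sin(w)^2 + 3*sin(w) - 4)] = (-6*sin(w) + cos(w)^2 - 14)*cos(w)/(sin(w)^2 + 3*sin(w) - 4)^2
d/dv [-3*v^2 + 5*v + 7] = 5 - 6*v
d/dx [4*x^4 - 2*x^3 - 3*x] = 16*x^3 - 6*x^2 - 3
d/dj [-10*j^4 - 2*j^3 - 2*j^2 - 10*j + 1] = -40*j^3 - 6*j^2 - 4*j - 10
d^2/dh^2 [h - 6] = 0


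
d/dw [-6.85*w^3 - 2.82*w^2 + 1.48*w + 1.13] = -20.55*w^2 - 5.64*w + 1.48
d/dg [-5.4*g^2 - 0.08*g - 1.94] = -10.8*g - 0.08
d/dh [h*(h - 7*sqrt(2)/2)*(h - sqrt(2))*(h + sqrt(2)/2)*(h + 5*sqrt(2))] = 5*h^4 + 4*sqrt(2)*h^3 - 225*h^2/2 + 32*sqrt(2)*h + 35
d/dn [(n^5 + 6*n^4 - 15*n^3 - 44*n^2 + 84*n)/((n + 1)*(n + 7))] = (3*n^4 + 2*n^3 - 11*n^2 - 16*n + 12)/(n^2 + 2*n + 1)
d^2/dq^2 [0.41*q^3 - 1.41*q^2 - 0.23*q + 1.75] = 2.46*q - 2.82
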